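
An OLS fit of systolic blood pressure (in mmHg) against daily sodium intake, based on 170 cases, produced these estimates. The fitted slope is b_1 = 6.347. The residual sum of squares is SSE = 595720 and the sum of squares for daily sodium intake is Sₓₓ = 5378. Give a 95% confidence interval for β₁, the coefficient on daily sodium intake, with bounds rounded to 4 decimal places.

(4.7440, 7.9500)

MSE = SSE/(n − 2) = 595720/168 = 3545.95.
SE(b_1) = √(MSE/Sₓₓ) = √(3545.95/5378) = 0.812.
df = n − 2 = 168.
t* = t_{0.025, 168} = 1.974185.
Margin = t* × SE = 1.974185 × 0.812 = 1.603038.
CI: 6.347 ± 1.603038 → (4.7440, 7.9500).
With 95% confidence, each one-unit increase in daily sodium intake is associated with a change of between 4.7440 and 7.9500 mmHg in systolic blood pressure.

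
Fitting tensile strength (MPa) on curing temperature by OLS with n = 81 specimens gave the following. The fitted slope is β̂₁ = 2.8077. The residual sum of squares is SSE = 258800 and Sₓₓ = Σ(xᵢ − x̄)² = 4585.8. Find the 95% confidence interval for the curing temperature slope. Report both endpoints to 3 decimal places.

MSE = SSE/(n − 2) = 258800/79 = 3275.95.
SE(β̂₁) = √(MSE/Sₓₓ) = √(3275.95/4585.8) = 0.845203.
df = n − 2 = 79.
t* = t_{0.025, 79} = 1.99045.
Margin = t* × SE = 1.99045 × 0.845203 = 1.68233.
CI: 2.8077 ± 1.68233 → (1.125, 4.490).
With 95% confidence, each one-unit increase in curing temperature is associated with a change of between 1.125 and 4.490 MPa in tensile strength.

(1.125, 4.490)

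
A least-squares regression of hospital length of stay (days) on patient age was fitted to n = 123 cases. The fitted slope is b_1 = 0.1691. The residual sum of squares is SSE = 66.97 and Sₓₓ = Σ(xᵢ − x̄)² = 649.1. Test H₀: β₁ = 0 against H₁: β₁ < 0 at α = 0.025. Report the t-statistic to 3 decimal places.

t = 5.791

MSE = SSE/(n − 2) = 66.97/121 = 0.553471.
SE(b_1) = √(MSE/Sₓₓ) = √(0.553471/649.1) = 0.0292006.
t = 0.1691 / 0.0292006 = 5.791.
df = n − 2 = 121.
One-sided p ≈ 1.0000, which is ≥ 0.025, so fail to reject H₀.
The data do not give significant evidence that the true slope on patient age is negative.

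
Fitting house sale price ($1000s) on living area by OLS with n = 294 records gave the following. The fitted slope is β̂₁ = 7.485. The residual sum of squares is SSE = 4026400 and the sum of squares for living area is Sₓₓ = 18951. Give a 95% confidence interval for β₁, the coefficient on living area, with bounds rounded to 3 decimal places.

(5.806, 9.164)

MSE = SSE/(n − 2) = 4026400/292 = 13789.
SE(β̂₁) = √(MSE/Sₓₓ) = √(13789/18951) = 0.853004.
df = n − 2 = 292.
t* = t_{0.025, 292} = 1.968121.
Margin = t* × SE = 1.968121 × 0.853004 = 1.67882.
CI: 7.485 ± 1.67882 → (5.806, 9.164).
With 95% confidence, each one-unit increase in living area is associated with a change of between 5.806 and 9.164 $1000s in house sale price.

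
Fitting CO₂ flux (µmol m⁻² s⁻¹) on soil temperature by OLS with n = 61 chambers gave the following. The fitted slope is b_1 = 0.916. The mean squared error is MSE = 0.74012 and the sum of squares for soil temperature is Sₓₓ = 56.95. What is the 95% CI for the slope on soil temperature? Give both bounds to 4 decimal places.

SE(b_1) = √(MSE/Sₓₓ) = √(0.74012/56.95) = 0.114.
df = n − 2 = 59.
t* = t_{0.025, 59} = 2.000995.
Margin = t* × SE = 2.000995 × 0.114 = 0.228113.
CI: 0.916 ± 0.228113 → (0.6879, 1.1441).
With 95% confidence, each one-unit increase in soil temperature is associated with a change of between 0.6879 and 1.1441 µmol m⁻² s⁻¹ in CO₂ flux.

(0.6879, 1.1441)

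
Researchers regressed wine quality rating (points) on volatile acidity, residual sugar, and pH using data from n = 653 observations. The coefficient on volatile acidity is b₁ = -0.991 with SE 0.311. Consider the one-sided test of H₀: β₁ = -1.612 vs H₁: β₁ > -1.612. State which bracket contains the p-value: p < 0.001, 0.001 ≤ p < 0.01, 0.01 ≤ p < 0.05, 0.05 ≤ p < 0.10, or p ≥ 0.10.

t = (-0.991 − (-1.612)) / 0.311 = 1.997.
df = n − k − 1 = 653 − 3 − 1 = 649.
One-sided p = P(T_{649} > t) ≈ 0.0231.
So 0.01 ≤ p < 0.05.

0.01 ≤ p < 0.05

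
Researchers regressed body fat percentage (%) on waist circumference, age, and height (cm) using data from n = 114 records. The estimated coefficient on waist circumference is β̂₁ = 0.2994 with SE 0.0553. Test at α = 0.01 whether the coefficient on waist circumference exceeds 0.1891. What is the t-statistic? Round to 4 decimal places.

t = 1.9946

H₀: β₁ = 0.1891 vs H₁: β₁ > 0.1891.
t = (β̂₁ − β₁⁰)/SE = (0.2994 − 0.1891) / 0.0553 = 1.9946.
df = n − k − 1 = 114 − 3 − 1 = 110.
One-sided p ≈ 0.0243, which is ≥ 0.01, so fail to reject H₀.
The data do not give significant evidence that the true slope on waist circumference exceeds 0.1891 % per unit, holding the other predictors fixed.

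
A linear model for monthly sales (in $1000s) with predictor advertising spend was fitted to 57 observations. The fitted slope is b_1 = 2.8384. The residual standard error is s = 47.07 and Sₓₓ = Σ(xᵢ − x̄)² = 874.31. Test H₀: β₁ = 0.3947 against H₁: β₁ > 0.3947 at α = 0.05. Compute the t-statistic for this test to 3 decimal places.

SE(b_1) = s/√Sₓₓ = 47.07/√874.31 = 1.59188.
t = (2.8384 − 0.3947) / 1.59188 = 1.535.
df = n − 2 = 55.
One-sided p ≈ 0.0652, which is ≥ 0.05, so fail to reject H₀.
The data do not give significant evidence that the true slope on advertising spend exceeds 0.3947 $1000s per unit.

t = 1.535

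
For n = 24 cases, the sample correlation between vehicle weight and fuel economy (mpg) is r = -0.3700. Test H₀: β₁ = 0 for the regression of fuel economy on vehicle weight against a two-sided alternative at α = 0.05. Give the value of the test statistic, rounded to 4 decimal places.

t = -1.8680

t = r·√(n − 2)/√(1 − r²) = -0.3700·√22/√0.8631 = -1.8680.
df = n − 2 = 22.
Two-sided p ≈ 0.0751, which is ≥ 0.05, so fail to reject H₀.
The data do not give significant evidence of a linear association between vehicle weight and fuel economy.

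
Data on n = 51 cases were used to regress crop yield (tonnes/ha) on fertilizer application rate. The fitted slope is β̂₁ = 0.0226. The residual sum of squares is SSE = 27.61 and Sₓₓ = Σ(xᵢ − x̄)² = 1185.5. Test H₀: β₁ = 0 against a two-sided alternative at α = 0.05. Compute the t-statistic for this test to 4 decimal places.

MSE = SSE/(n − 2) = 27.61/49 = 0.563469.
SE(β̂₁) = √(MSE/Sₓₓ) = √(0.563469/1185.5) = 0.0218014.
t = 0.0226 / 0.0218014 = 1.0366.
df = n − 2 = 49.
Two-sided p ≈ 0.3050, which is ≥ 0.05, so fail to reject H₀.
The data do not give significant evidence of an association between fertilizer application rate and crop yield.

t = 1.0366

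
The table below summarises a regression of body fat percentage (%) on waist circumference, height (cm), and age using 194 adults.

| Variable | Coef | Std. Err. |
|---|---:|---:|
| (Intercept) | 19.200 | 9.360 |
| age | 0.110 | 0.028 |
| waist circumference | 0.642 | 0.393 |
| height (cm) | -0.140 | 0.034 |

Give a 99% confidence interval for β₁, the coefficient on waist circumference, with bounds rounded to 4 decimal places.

Read off: b = 0.642, SE = 0.393 for waist circumference.
df = n − k − 1 = 194 − 3 − 1 = 190.
t* = t_{0.005, 190} = 2.601952.
Margin = t* × SE = 2.601952 × 0.393 = 1.022567.
CI: 0.642 ± 1.022567 → (-0.3806, 1.6646).

(-0.3806, 1.6646)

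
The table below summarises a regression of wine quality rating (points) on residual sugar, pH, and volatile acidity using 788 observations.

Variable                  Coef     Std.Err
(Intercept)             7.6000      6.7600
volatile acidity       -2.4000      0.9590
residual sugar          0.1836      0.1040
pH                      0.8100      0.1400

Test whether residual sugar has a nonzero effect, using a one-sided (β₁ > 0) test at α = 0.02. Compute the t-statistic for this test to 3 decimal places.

Read off: b = 0.1836, SE = 0.1040 for residual sugar.
H₀: β₁ = 0 vs H₁: β₁ > 0.
t = 0.1836 / 0.1040 = 1.765.
df = n − k − 1 = 788 − 3 − 1 = 784.
One-sided p ≈ 0.0389, which is ≥ 0.02, so fail to reject H₀.
The data do not give significant evidence that the true slope on residual sugar is positive, holding the other predictors fixed.

t = 1.765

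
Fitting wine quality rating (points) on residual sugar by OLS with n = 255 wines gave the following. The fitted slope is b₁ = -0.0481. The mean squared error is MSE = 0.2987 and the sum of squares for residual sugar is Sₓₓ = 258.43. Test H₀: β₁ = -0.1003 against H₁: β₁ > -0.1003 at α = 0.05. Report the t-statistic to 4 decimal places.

t = 1.5354

SE(b₁) = √(MSE/Sₓₓ) = √(0.2987/258.43) = 0.0339974.
t = (-0.0481 − (-0.1003)) / 0.0339974 = 1.5354.
df = n − 2 = 253.
One-sided p ≈ 0.0630, which is ≥ 0.05, so fail to reject H₀.
The data do not give significant evidence that the true slope on residual sugar exceeds -0.1003 points per unit.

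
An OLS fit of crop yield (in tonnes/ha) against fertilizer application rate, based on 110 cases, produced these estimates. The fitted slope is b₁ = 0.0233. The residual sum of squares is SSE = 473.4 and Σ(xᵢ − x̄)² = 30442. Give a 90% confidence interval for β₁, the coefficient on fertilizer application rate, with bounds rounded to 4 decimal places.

(0.0034, 0.0432)

MSE = SSE/(n − 2) = 473.4/108 = 4.38333.
SE(b₁) = √(MSE/Sₓₓ) = √(4.38333/30442) = 0.0119996.
df = n − 2 = 108.
t* = t_{0.05, 108} = 1.659085.
Margin = t* × SE = 1.659085 × 0.0119996 = 0.019908.
CI: 0.0233 ± 0.019908 → (0.0034, 0.0432).
With 90% confidence, each one-unit increase in fertilizer application rate is associated with a change of between 0.0034 and 0.0432 tonnes/ha in crop yield.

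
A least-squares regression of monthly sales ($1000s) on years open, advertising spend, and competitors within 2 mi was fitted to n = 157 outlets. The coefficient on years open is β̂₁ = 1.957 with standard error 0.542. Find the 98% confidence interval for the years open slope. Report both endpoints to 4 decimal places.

df = n − k − 1 = 157 − 3 − 1 = 153.
t* = t_{0.01, 153} = 2.350967.
Margin = t* × SE = 2.350967 × 0.542 = 1.274224.
CI: 1.957 ± 1.274224 → (0.6828, 3.2312).
With 98% confidence, each one-unit increase in years open is associated with a change of between 0.6828 and 3.2312 $1000s in monthly sales, holding the other predictors fixed.

(0.6828, 3.2312)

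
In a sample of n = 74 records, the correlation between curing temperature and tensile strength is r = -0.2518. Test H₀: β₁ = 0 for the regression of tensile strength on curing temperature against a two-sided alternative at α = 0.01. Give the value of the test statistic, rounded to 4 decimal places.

t = -2.2077

t = r·√(n − 2)/√(1 − r²) = -0.2518·√72/√0.936597 = -2.2077.
df = n − 2 = 72.
Two-sided p ≈ 0.0304, which is ≥ 0.01, so fail to reject H₀.
The data do not give significant evidence of a linear association between curing temperature and tensile strength.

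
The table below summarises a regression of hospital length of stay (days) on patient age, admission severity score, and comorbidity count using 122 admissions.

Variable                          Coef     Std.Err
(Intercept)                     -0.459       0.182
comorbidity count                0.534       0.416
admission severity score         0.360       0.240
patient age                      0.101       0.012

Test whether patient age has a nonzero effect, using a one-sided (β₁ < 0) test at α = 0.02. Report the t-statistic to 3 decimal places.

Read off: b = 0.101, SE = 0.012 for patient age.
H₀: β₁ = 0 vs H₁: β₁ < 0.
t = 0.101 / 0.012 = 8.417.
df = n − k − 1 = 122 − 3 − 1 = 118.
One-sided p ≈ 1.0000, which is ≥ 0.02, so fail to reject H₀.
The data do not give significant evidence that the true slope on patient age is negative, holding the other predictors fixed.

t = 8.417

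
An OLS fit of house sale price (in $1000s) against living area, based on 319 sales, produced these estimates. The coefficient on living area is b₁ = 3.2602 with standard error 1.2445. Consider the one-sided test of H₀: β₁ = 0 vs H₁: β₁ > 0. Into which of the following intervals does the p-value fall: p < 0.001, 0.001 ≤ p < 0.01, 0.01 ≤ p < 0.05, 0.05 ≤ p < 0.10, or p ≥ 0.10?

0.001 ≤ p < 0.01

t = 3.2602 / 1.2445 = 2.620.
df = n − 2 = 319 − 2 = 317.
One-sided p = P(T_{317} > t) ≈ 0.0046.
So 0.001 ≤ p < 0.01.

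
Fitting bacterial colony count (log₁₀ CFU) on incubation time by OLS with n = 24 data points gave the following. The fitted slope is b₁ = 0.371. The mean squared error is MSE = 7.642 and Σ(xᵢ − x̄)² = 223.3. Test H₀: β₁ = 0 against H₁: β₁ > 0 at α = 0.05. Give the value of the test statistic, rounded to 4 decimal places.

t = 2.0055

SE(b₁) = √(MSE/Sₓₓ) = √(7.642/223.3) = 0.184995.
t = 0.371 / 0.184995 = 2.0055.
df = n − 2 = 22.
One-sided p ≈ 0.0287, which is < 0.05, so reject H₀.
There is evidence that the true slope on incubation time is positive.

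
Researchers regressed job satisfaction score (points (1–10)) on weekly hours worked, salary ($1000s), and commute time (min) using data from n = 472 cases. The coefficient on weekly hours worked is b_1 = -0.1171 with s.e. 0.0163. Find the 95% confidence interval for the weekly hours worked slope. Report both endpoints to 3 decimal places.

df = n − k − 1 = 472 − 3 − 1 = 468.
t* = t_{0.025, 468} = 1.965046.
Margin = t* × SE = 1.965046 × 0.0163 = 0.03203.
CI: -0.1171 ± 0.03203 → (-0.149, -0.085).
With 95% confidence, each one-unit increase in weekly hours worked is associated with a change of between -0.149 and -0.085 points (1–10) in job satisfaction score, holding the other predictors fixed.

(-0.149, -0.085)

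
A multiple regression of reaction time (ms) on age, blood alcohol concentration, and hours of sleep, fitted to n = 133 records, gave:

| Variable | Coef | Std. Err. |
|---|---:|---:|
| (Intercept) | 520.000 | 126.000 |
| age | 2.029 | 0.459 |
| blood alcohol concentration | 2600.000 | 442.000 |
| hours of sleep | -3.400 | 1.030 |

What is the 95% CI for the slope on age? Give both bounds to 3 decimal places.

Read off: b = 2.029, SE = 0.459 for age.
df = n − k − 1 = 133 − 3 − 1 = 129.
t* = t_{0.025, 129} = 1.978524.
Margin = t* × SE = 1.978524 × 0.459 = 0.90814.
CI: 2.029 ± 0.90814 → (1.121, 2.937).

(1.121, 2.937)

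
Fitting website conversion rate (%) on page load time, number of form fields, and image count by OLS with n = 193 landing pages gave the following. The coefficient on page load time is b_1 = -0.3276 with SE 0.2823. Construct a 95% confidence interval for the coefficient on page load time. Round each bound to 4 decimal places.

df = n − k − 1 = 193 − 3 − 1 = 189.
t* = t_{0.025, 189} = 1.972595.
Margin = t* × SE = 1.972595 × 0.2823 = 0.556864.
CI: -0.3276 ± 0.556864 → (-0.8845, 0.2293).
With 95% confidence, each one-unit increase in page load time is associated with a change of between -0.8845 and 0.2293 % in website conversion rate, holding the other predictors fixed.

(-0.8845, 0.2293)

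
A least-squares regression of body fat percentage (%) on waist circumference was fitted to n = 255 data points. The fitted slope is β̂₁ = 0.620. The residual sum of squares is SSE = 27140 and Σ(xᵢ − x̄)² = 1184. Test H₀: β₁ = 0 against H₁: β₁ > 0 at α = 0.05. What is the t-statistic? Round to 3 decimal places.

MSE = SSE/(n − 2) = 27140/253 = 107.273.
SE(β̂₁) = √(MSE/Sₓₓ) = √(107.273/1184) = 0.301002.
t = 0.620 / 0.301002 = 2.060.
df = n − 2 = 253.
One-sided p ≈ 0.0202, which is < 0.05, so reject H₀.
There is evidence that the true slope on waist circumference is positive.

t = 2.060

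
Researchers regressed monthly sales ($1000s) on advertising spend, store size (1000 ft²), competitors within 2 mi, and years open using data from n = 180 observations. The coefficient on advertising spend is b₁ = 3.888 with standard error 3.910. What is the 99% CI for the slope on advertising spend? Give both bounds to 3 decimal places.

df = n − k − 1 = 180 − 4 − 1 = 175.
t* = t_{0.005, 175} = 2.604215.
Margin = t* × SE = 2.604215 × 3.910 = 10.18248.
CI: 3.888 ± 10.18248 → (-6.294, 14.070).
With 99% confidence, each one-unit increase in advertising spend is associated with a change of between -6.294 and 14.070 $1000s in monthly sales, holding the other predictors fixed.

(-6.294, 14.070)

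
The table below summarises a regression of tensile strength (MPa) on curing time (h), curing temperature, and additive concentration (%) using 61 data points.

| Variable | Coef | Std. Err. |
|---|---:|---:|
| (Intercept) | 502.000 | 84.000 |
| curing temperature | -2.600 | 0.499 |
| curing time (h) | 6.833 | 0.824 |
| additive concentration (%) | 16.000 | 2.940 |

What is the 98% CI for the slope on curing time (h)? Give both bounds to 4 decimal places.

Read off: b = 6.833, SE = 0.824 for curing time (h).
df = n − k − 1 = 61 − 3 − 1 = 57.
t* = t_{0.01, 57} = 2.393568.
Margin = t* × SE = 2.393568 × 0.824 = 1.972300.
CI: 6.833 ± 1.972300 → (4.8607, 8.8053).

(4.8607, 8.8053)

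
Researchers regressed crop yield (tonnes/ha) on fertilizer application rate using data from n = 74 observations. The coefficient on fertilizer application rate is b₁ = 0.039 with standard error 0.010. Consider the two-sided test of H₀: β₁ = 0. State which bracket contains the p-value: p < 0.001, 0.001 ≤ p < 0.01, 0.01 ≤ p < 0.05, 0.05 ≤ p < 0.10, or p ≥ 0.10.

p < 0.001

t = 0.039 / 0.010 = 3.900.
df = n − 2 = 74 − 2 = 72.
Two-sided p = 2·P(T_{72} > |t|) ≈ 0.0002.
So p < 0.001.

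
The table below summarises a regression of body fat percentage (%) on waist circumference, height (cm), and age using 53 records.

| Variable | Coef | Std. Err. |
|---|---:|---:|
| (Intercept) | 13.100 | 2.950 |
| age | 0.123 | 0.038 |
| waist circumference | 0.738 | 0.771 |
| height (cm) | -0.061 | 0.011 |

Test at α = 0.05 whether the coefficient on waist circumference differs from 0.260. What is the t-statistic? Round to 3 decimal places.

Read off: b = 0.738, SE = 0.771 for waist circumference.
H₀: β₁ = 0.260 vs H₁: β₁ ≠ 0.260.
t = (0.738 − 0.260) / 0.771 = 0.620.
df = n − k − 1 = 53 − 3 − 1 = 49.
Two-sided p ≈ 0.5381, which is ≥ 0.05, so fail to reject H₀.
The data are consistent with a true slope of 0.260 % per unit of waist circumference, holding the other predictors fixed.

t = 0.620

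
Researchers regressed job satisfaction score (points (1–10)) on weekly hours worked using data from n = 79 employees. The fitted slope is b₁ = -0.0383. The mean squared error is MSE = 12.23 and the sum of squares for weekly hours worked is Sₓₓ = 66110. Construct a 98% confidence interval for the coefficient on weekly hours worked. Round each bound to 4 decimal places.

(-0.0706, -0.0060)

SE(b₁) = √(MSE/Sₓₓ) = √(12.23/66110) = 0.0136013.
df = n − 2 = 77.
t* = t_{0.01, 77} = 2.375757.
Margin = t* × SE = 2.375757 × 0.0136013 = 0.032313.
CI: -0.0383 ± 0.032313 → (-0.0706, -0.0060).
With 98% confidence, each one-unit increase in weekly hours worked is associated with a change of between -0.0706 and -0.0060 points (1–10) in job satisfaction score.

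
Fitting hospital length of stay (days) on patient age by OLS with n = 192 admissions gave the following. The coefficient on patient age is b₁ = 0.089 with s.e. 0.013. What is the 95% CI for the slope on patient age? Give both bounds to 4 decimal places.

df = n − 2 = 192 − 2 = 190.
t* = t_{0.025, 190} = 1.972528.
Margin = t* × SE = 1.972528 × 0.013 = 0.025643.
CI: 0.089 ± 0.025643 → (0.0634, 0.1146).
With 95% confidence, each one-unit increase in patient age is associated with a change of between 0.0634 and 0.1146 days in hospital length of stay.

(0.0634, 0.1146)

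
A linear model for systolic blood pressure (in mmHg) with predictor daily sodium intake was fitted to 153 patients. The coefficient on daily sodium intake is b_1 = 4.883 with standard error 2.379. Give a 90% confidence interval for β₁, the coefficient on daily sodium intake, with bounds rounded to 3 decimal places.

df = n − 2 = 153 − 2 = 151.
t* = t_{0.05, 151} = 1.655007.
Margin = t* × SE = 1.655007 × 2.379 = 3.93726.
CI: 4.883 ± 3.93726 → (0.946, 8.820).
With 90% confidence, each one-unit increase in daily sodium intake is associated with a change of between 0.946 and 8.820 mmHg in systolic blood pressure.

(0.946, 8.820)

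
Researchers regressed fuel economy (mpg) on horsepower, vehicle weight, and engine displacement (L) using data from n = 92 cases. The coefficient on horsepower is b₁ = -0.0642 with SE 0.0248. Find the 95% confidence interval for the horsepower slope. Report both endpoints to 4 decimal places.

(-0.1135, -0.0149)

df = n − k − 1 = 92 − 3 − 1 = 88.
t* = t_{0.025, 88} = 1.98729.
Margin = t* × SE = 1.98729 × 0.0248 = 0.049285.
CI: -0.0642 ± 0.049285 → (-0.1135, -0.0149).
With 95% confidence, each one-unit increase in horsepower is associated with a change of between -0.1135 and -0.0149 mpg in fuel economy, holding the other predictors fixed.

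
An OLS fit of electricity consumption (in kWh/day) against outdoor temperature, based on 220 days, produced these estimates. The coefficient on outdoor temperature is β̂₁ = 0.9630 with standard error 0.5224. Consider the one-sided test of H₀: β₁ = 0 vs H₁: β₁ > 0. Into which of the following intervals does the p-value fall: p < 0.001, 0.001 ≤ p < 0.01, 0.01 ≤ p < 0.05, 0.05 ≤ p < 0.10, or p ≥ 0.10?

0.01 ≤ p < 0.05

t = 0.9630 / 0.5224 = 1.843.
df = n − 2 = 220 − 2 = 218.
One-sided p = P(T_{218} > t) ≈ 0.0333.
So 0.01 ≤ p < 0.05.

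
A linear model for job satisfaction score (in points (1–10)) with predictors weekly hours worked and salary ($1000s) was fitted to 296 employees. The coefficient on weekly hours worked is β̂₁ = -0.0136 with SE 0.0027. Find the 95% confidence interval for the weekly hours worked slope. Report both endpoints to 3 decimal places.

(-0.019, -0.008)

df = n − k − 1 = 296 − 2 − 1 = 293.
t* = t_{0.025, 293} = 1.968093.
Margin = t* × SE = 1.968093 × 0.0027 = 0.00531.
CI: -0.0136 ± 0.00531 → (-0.019, -0.008).
With 95% confidence, each one-unit increase in weekly hours worked is associated with a change of between -0.019 and -0.008 points (1–10) in job satisfaction score, holding the other predictors fixed.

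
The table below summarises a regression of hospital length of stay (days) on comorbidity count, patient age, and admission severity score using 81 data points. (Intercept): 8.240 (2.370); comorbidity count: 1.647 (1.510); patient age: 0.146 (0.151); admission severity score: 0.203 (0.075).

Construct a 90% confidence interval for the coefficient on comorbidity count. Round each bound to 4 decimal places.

Read off: b = 1.647, SE = 1.510 for comorbidity count.
df = n − k − 1 = 81 − 3 − 1 = 77.
t* = t_{0.05, 77} = 1.664885.
Margin = t* × SE = 1.664885 × 1.510 = 2.513976.
CI: 1.647 ± 2.513976 → (-0.8670, 4.1610).

(-0.8670, 4.1610)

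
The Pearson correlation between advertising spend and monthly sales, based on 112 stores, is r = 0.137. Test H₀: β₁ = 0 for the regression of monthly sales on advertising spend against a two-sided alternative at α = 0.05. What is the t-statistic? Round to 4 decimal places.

t = r·√(n − 2)/√(1 − r²) = 0.137·√110/√0.981231 = 1.4505.
df = n − 2 = 110.
Two-sided p ≈ 0.1498, which is ≥ 0.05, so fail to reject H₀.
The data do not give significant evidence of a linear association between advertising spend and monthly sales.

t = 1.4505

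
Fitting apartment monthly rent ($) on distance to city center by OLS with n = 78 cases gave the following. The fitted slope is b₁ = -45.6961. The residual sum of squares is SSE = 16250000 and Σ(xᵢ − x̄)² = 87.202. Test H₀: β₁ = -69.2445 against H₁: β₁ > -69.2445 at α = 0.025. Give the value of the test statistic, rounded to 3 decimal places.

t = 0.476

MSE = SSE/(n − 2) = 16250000/76 = 213816.
SE(b₁) = √(MSE/Sₓₓ) = √(213816/87.202) = 49.5173.
t = (-45.6961 − (-69.2445)) / 49.5173 = 0.476.
df = n − 2 = 76.
One-sided p ≈ 0.3179, which is ≥ 0.025, so fail to reject H₀.
The data do not give significant evidence that the true slope on distance to city center exceeds -69.2445 $ per unit.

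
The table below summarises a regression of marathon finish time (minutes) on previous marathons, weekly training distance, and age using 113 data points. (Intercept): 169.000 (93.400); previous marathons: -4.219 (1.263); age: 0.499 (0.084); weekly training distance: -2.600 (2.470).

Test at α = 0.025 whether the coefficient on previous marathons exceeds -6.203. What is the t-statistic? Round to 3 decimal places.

Read off: b = -4.219, SE = 1.263 for previous marathons.
H₀: β₁ = -6.203 vs H₁: β₁ > -6.203.
t = (-4.219 − (-6.203)) / 1.263 = 1.571.
df = n − k − 1 = 113 − 3 − 1 = 109.
One-sided p ≈ 0.0596, which is ≥ 0.025, so fail to reject H₀.
The data do not give significant evidence that the true slope on previous marathons exceeds -6.203 minutes per unit, holding the other predictors fixed.

t = 1.571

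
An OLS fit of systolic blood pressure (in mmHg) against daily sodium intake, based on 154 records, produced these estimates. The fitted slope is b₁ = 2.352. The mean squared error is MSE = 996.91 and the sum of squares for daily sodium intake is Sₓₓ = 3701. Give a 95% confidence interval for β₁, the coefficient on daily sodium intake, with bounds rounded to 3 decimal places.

(1.327, 3.377)

SE(b₁) = √(MSE/Sₓₓ) = √(996.91/3701) = 0.519001.
df = n − 2 = 152.
t* = t_{0.025, 152} = 1.975694.
Margin = t* × SE = 1.975694 × 0.519001 = 1.02539.
CI: 2.352 ± 1.02539 → (1.327, 3.377).
With 95% confidence, each one-unit increase in daily sodium intake is associated with a change of between 1.327 and 3.377 mmHg in systolic blood pressure.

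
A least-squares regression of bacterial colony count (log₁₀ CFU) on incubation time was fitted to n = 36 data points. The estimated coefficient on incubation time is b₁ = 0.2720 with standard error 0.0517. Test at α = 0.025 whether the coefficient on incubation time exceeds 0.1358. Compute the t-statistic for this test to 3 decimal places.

t = 2.634

H₀: β₁ = 0.1358 vs H₁: β₁ > 0.1358.
t = (b₁ − β₁⁰)/SE = (0.2720 − 0.1358) / 0.0517 = 2.634.
df = n − 2 = 36 − 2 = 34.
One-sided p ≈ 0.0063, which is < 0.025, so reject H₀.
There is evidence that the true slope on incubation time exceeds 0.1358 log₁₀ CFU per unit.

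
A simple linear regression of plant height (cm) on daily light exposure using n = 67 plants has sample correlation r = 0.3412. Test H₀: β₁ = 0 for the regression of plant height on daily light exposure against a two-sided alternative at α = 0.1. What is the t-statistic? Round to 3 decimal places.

t = 2.926

t = r·√(n − 2)/√(1 − r²) = 0.3412·√65/√0.883583 = 2.926.
df = n − 2 = 65.
Two-sided p ≈ 0.0047, which is < 0.1, so reject H₀.
There is evidence of a linear association between daily light exposure and plant height.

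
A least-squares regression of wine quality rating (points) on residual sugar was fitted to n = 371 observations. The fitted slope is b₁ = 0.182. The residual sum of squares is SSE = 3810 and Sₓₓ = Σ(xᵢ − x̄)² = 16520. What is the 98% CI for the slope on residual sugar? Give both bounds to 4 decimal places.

MSE = SSE/(n − 2) = 3810/369 = 10.3252.
SE(b₁) = √(MSE/Sₓₓ) = √(10.3252/16520) = 0.0250002.
df = n − 2 = 369.
t* = t_{0.01, 369} = 2.336496.
Margin = t* × SE = 2.336496 × 0.0250002 = 0.058413.
CI: 0.182 ± 0.058413 → (0.1236, 0.2404).
With 98% confidence, each one-unit increase in residual sugar is associated with a change of between 0.1236 and 0.2404 points in wine quality rating.

(0.1236, 0.2404)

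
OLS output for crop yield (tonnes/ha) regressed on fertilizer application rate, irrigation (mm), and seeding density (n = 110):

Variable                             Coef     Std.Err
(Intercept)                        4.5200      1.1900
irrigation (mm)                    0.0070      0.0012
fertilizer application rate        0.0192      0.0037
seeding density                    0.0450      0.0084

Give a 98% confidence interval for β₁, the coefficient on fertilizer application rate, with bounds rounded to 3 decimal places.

(0.010, 0.028)

Read off: b = 0.0192, SE = 0.0037 for fertilizer application rate.
df = n − k − 1 = 110 − 3 − 1 = 106.
t* = t_{0.01, 106} = 2.362043.
Margin = t* × SE = 2.362043 × 0.0037 = 0.00874.
CI: 0.0192 ± 0.00874 → (0.010, 0.028).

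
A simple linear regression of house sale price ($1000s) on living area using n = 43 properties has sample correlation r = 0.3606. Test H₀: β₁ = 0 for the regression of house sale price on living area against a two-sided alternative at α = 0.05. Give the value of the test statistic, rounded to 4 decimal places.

t = 2.4755

t = r·√(n − 2)/√(1 − r²) = 0.3606·√41/√0.869968 = 2.4755.
df = n − 2 = 41.
Two-sided p ≈ 0.0175, which is < 0.05, so reject H₀.
There is evidence of a linear association between living area and house sale price.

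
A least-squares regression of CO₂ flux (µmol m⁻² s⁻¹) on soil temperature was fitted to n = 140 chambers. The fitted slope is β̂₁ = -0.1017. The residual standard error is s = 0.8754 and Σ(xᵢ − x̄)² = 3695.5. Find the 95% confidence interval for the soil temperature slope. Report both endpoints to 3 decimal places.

SE(β̂₁) = s/√Sₓₓ = 0.8754/√3695.5 = 0.0144002.
df = n − 2 = 138.
t* = t_{0.025, 138} = 1.977304.
Margin = t* × SE = 1.977304 × 0.0144002 = 0.02847.
CI: -0.1017 ± 0.02847 → (-0.130, -0.073).
With 95% confidence, each one-unit increase in soil temperature is associated with a change of between -0.130 and -0.073 µmol m⁻² s⁻¹ in CO₂ flux.

(-0.130, -0.073)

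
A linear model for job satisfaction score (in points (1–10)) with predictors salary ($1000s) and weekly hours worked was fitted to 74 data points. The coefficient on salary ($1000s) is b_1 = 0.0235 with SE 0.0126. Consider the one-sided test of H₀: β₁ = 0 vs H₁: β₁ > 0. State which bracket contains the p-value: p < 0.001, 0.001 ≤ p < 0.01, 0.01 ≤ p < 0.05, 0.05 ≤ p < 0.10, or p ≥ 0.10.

t = 0.0235 / 0.0126 = 1.865.
df = n − k − 1 = 74 − 2 − 1 = 71.
One-sided p = P(T_{71} > t) ≈ 0.0332.
So 0.01 ≤ p < 0.05.

0.01 ≤ p < 0.05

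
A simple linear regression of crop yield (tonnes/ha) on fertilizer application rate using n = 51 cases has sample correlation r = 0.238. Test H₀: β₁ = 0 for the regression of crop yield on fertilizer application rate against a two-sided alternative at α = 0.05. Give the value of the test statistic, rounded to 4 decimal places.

t = 1.7153

t = r·√(n − 2)/√(1 − r²) = 0.238·√49/√0.943356 = 1.7153.
df = n − 2 = 49.
Two-sided p ≈ 0.0926, which is ≥ 0.05, so fail to reject H₀.
The data do not give significant evidence of a linear association between fertilizer application rate and crop yield.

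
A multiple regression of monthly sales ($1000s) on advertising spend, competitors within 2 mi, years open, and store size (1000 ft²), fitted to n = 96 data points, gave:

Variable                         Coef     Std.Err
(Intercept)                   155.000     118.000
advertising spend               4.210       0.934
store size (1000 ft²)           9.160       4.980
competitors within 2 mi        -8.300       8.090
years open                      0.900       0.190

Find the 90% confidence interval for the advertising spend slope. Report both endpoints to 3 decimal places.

(2.658, 5.762)

Read off: b = 4.210, SE = 0.934 for advertising spend.
df = n − k − 1 = 96 − 4 − 1 = 91.
t* = t_{0.05, 91} = 1.661771.
Margin = t* × SE = 1.661771 × 0.934 = 1.55209.
CI: 4.210 ± 1.55209 → (2.658, 5.762).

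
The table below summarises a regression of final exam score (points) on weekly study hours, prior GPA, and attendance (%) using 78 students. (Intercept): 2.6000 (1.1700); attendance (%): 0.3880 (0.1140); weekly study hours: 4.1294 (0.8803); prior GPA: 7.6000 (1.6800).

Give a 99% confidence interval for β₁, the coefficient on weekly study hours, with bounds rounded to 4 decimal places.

Read off: b = 4.1294, SE = 0.8803 for weekly study hours.
df = n − k − 1 = 78 − 3 − 1 = 74.
t* = t_{0.005, 74} = 2.643913.
Margin = t* × SE = 2.643913 × 0.8803 = 2.327437.
CI: 4.1294 ± 2.327437 → (1.8020, 6.4568).

(1.8020, 6.4568)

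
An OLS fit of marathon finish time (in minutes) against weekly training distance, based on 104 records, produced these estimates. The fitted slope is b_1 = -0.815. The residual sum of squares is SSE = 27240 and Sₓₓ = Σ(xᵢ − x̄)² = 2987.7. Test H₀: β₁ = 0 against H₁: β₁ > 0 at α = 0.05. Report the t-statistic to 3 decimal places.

t = -2.726

MSE = SSE/(n − 2) = 27240/102 = 267.059.
SE(b_1) = √(MSE/Sₓₓ) = √(267.059/2987.7) = 0.298975.
t = -0.815 / 0.298975 = -2.726.
df = n − 2 = 102.
One-sided p ≈ 0.9962, which is ≥ 0.05, so fail to reject H₀.
The data do not give significant evidence that the true slope on weekly training distance is positive.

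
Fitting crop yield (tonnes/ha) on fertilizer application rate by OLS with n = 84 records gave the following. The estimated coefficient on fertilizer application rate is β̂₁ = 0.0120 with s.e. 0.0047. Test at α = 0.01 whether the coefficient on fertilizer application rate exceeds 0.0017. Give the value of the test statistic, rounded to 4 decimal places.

t = 2.1915

H₀: β₁ = 0.0017 vs H₁: β₁ > 0.0017.
t = (β̂₁ − β₁⁰)/SE = (0.0120 − 0.0017) / 0.0047 = 2.1915.
df = n − 2 = 84 − 2 = 82.
One-sided p ≈ 0.0156, which is ≥ 0.01, so fail to reject H₀.
The data do not give significant evidence that the true slope on fertilizer application rate exceeds 0.0017 tonnes/ha per unit.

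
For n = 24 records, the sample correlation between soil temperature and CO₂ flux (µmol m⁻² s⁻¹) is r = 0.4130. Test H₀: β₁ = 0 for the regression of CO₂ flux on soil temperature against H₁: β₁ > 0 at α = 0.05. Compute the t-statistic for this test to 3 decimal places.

t = 2.127

t = r·√(n − 2)/√(1 − r²) = 0.4130·√22/√0.829431 = 2.127.
df = n − 2 = 22.
One-sided p ≈ 0.0224, which is < 0.05, so reject H₀.
There is evidence of a linear association between soil temperature and CO₂ flux.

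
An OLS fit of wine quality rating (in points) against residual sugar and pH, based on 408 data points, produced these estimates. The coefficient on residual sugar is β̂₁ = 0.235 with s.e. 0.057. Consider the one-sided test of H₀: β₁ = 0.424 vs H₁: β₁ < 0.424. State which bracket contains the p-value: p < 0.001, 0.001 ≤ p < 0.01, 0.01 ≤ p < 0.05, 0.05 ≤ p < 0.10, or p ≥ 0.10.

p < 0.001

t = (0.235 − 0.424) / 0.057 = -3.316.
df = n − k − 1 = 408 − 2 − 1 = 405.
One-sided p = P(T_{405} < t) ≈ 0.0005.
So p < 0.001.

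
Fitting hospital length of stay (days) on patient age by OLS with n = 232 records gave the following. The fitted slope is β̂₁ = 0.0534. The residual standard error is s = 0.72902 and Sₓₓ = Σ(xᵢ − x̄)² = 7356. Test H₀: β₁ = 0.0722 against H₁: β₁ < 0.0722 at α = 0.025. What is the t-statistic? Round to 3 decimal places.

SE(β̂₁) = s/√Sₓₓ = 0.72902/√7356 = 0.00849999.
t = (0.0534 − 0.0722) / 0.00849999 = -2.212.
df = n − 2 = 230.
One-sided p ≈ 0.0140, which is < 0.025, so reject H₀.
There is evidence that the true slope on patient age is below 0.0722 days per unit.

t = -2.212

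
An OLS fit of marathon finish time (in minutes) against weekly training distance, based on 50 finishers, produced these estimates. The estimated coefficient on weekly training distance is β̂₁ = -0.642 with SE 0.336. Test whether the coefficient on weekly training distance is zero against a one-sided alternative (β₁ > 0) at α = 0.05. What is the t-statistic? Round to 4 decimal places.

t = -1.9107

H₀: β₁ = 0 vs H₁: β₁ > 0.
t = (β̂₁ − β₁⁰)/SE = -0.642 / 0.336 = -1.9107.
df = n − 2 = 50 − 2 = 48.
One-sided p ≈ 0.9690, which is ≥ 0.05, so fail to reject H₀.
The data do not give significant evidence that the true slope on weekly training distance is positive.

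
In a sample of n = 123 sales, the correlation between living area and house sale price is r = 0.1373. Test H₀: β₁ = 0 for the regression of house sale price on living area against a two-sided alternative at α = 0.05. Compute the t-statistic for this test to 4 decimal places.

t = 1.5247

t = r·√(n − 2)/√(1 − r²) = 0.1373·√121/√0.981149 = 1.5247.
df = n − 2 = 121.
Two-sided p ≈ 0.1299, which is ≥ 0.05, so fail to reject H₀.
The data do not give significant evidence of a linear association between living area and house sale price.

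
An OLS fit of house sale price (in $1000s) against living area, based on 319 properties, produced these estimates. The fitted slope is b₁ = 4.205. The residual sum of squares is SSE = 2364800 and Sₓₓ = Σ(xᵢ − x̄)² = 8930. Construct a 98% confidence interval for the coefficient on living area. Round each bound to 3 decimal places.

MSE = SSE/(n − 2) = 2364800/317 = 7459.94.
SE(b₁) = √(MSE/Sₓₓ) = √(7459.94/8930) = 0.913991.
df = n − 2 = 317.
t* = t_{0.01, 317} = 2.338169.
Margin = t* × SE = 2.338169 × 0.913991 = 2.13706.
CI: 4.205 ± 2.13706 → (2.068, 6.342).
With 98% confidence, each one-unit increase in living area is associated with a change of between 2.068 and 6.342 $1000s in house sale price.

(2.068, 6.342)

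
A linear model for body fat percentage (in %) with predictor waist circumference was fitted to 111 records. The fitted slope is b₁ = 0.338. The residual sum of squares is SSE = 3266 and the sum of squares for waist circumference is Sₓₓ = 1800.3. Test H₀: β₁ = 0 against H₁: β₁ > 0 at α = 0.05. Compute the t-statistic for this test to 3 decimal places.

t = 2.620

MSE = SSE/(n − 2) = 3266/109 = 29.9633.
SE(b₁) = √(MSE/Sₓₓ) = √(29.9633/1800.3) = 0.12901.
t = 0.338 / 0.12901 = 2.620.
df = n − 2 = 109.
One-sided p ≈ 0.0050, which is < 0.05, so reject H₀.
There is evidence that the true slope on waist circumference is positive.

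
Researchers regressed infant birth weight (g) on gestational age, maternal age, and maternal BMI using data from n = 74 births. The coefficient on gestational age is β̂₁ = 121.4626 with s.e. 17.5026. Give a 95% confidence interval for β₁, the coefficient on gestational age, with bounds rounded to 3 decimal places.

df = n − k − 1 = 74 − 3 − 1 = 70.
t* = t_{0.025, 70} = 1.994437.
Margin = t* × SE = 1.994437 × 17.5026 = 34.90783.
CI: 121.4626 ± 34.90783 → (86.555, 156.370).
With 95% confidence, each one-unit increase in gestational age is associated with a change of between 86.555 and 156.370 g in infant birth weight, holding the other predictors fixed.

(86.555, 156.370)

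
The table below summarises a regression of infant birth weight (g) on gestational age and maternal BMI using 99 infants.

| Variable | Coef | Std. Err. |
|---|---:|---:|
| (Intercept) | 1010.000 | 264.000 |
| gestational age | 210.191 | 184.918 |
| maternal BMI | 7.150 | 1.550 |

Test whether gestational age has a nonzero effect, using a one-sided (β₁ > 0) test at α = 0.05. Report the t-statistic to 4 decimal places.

Read off: b = 210.191, SE = 184.918 for gestational age.
H₀: β₁ = 0 vs H₁: β₁ > 0.
t = 210.191 / 184.918 = 1.1367.
df = n − k − 1 = 99 − 2 − 1 = 96.
One-sided p ≈ 0.1293, which is ≥ 0.05, so fail to reject H₀.
The data do not give significant evidence that the true slope on gestational age is positive, holding the other predictors fixed.

t = 1.1367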